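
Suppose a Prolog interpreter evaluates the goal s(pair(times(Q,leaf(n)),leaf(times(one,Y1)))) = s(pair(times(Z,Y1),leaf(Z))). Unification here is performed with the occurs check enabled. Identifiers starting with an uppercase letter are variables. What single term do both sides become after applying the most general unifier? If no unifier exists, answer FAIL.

Decompose s/1: pair(times(Q,leaf(n)),leaf(times(one,Y1))) = pair(times(Z,Y1),leaf(Z)).
Decompose pair/2: times(Q,leaf(n)) = times(Z,Y1),  leaf(times(one,Y1)) = leaf(Z).
Decompose times/2: Q = Z,  leaf(n) = Y1.
Bind Q := Z; no other remaining equation mentions Q.
Bind Y1 := leaf(n); substituting into the remaining equation gives: leaf(times(one,leaf(n))) = leaf(Z).
Decompose leaf/1: times(one,leaf(n)) = Z.
Bind Z := times(one,leaf(n)). Substituting into the earlier binding gives Q := times(one,leaf(n)).
Applying the MGU to either side gives s(pair(times(times(one,leaf(n)),leaf(n)),leaf(times(one,leaf(n))))).

s(pair(times(times(one,leaf(n)),leaf(n)),leaf(times(one,leaf(n)))))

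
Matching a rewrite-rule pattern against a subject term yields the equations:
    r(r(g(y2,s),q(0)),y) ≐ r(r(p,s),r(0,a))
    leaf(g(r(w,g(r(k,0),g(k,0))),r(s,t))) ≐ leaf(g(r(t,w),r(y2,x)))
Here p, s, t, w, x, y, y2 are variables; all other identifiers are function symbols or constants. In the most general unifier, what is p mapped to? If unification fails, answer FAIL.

g(q(0),q(0))

Decompose r/2: r(g(y2,s),q(0)) ≐ r(p,s),  y ≐ r(0,a).
Decompose r/2: g(y2,s) ≐ p,  q(0) ≐ s.
Bind p := g(y2,s); no other remaining equation mentions p.
Bind s := q(0); substituting into the one remaining equation that mentions s gives: leaf(g(r(w,g(r(k,0),g(k,0))),r(q(0),t))) ≐ leaf(g(r(t,w),r(y2,x))). Substituting into the earlier binding gives p := g(y2,q(0)).
Bind y := r(0,a); no other remaining equation mentions y.
Decompose leaf/1: g(r(w,g(r(k,0),g(k,0))),r(q(0),t)) ≐ g(r(t,w),r(y2,x)).
Decompose g/2: r(w,g(r(k,0),g(k,0))) ≐ r(t,w),  r(q(0),t) ≐ r(y2,x).
Decompose r/2: w ≐ t,  g(r(k,0),g(k,0)) ≐ w.
Bind w := t; substituting into the one remaining equation that mentions w gives: g(r(k,0),g(k,0)) ≐ t.
Bind t := g(r(k,0),g(k,0)); substituting into the remaining equation gives: r(q(0),g(r(k,0),g(k,0))) ≐ r(y2,x). Substituting into the earlier binding gives w := g(r(k,0),g(k,0)).
Decompose r/2: q(0) ≐ y2,  g(r(k,0),g(k,0)) ≐ x.
Bind y2 := q(0); no other remaining equation mentions y2. Substituting into the earlier binding gives p := g(q(0),q(0)).
Bind x := g(r(k,0),g(k,0)).
MGU = { p -> g(q(0),q(0)), s -> q(0), y -> r(0,a), w -> g(r(k,0),g(k,0)), t -> g(r(k,0),g(k,0)), y2 -> q(0), x -> g(r(k,0),g(k,0)) }, so p -> g(q(0),q(0)).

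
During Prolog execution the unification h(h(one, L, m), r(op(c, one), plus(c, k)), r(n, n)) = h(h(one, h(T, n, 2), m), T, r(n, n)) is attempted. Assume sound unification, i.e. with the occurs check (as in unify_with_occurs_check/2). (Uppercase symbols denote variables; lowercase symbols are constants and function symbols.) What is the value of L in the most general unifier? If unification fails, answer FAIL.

Decompose h/3: h(one, L, m) = h(one, h(T, n, 2), m),  r(op(c, one), plus(c, k)) = T,  r(n, n) = r(n, n).
Decompose h/3: one = one,  L = h(T, n, 2),  m = m.
Delete trivial equation one = one.
Bind L := h(T, n, 2); no other remaining equation mentions L.
Delete trivial equation m = m.
Bind T := r(op(c, one), plus(c, k)); no other remaining equation mentions T. Substituting into the earlier binding gives L := h(r(op(c, one), plus(c, k)), n, 2).
Delete trivial equation r(n, n) = r(n, n).
MGU = { L ↦ h(r(op(c, one), plus(c, k)), n, 2), T ↦ r(op(c, one), plus(c, k)) }, so L ↦ h(r(op(c, one), plus(c, k)), n, 2).

h(r(op(c, one), plus(c, k)), n, 2)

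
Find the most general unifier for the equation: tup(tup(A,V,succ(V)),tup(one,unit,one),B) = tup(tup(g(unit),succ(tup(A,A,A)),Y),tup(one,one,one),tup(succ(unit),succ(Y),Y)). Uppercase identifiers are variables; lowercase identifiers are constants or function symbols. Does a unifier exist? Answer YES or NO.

NO

Decompose tup/3: tup(A,V,succ(V)) = tup(g(unit),succ(tup(A,A,A)),Y),  tup(one,unit,one) = tup(one,one,one),  B = tup(succ(unit),succ(Y),Y).
Decompose tup/3: A = g(unit),  V = succ(tup(A,A,A)),  succ(V) = Y.
Bind A := g(unit); substituting into the one remaining equation that mentions A gives: V = succ(tup(g(unit),g(unit),g(unit))).
Bind V := succ(tup(g(unit),g(unit),g(unit))); substituting into the one remaining equation that mentions V gives: succ(succ(tup(g(unit),g(unit),g(unit)))) = Y.
Bind Y := succ(succ(tup(g(unit),g(unit),g(unit)))); substituting into the one remaining equation that mentions Y gives: B = tup(succ(unit),succ(succ(succ(tup(g(unit),g(unit),g(unit))))),succ(succ(tup(g(unit),g(unit),g(unit))))).
Decompose tup/3: one = one,  unit = one,  one = one.
Delete trivial equation one = one.
Clash: constants unit and one differ; no unifier exists.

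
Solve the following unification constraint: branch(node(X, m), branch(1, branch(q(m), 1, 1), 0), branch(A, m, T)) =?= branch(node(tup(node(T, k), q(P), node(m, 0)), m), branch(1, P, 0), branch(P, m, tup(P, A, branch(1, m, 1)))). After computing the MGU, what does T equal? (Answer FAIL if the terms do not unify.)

tup(branch(q(m), 1, 1), branch(q(m), 1, 1), branch(1, m, 1))

Decompose branch/3: node(X, m) =?= node(tup(node(T, k), q(P), node(m, 0)), m),  branch(1, branch(q(m), 1, 1), 0) =?= branch(1, P, 0),  branch(A, m, T) =?= branch(P, m, tup(P, A, branch(1, m, 1))).
Decompose node/2: X =?= tup(node(T, k), q(P), node(m, 0)),  m =?= m.
Bind X := tup(node(T, k), q(P), node(m, 0)); no other remaining equation mentions X.
Delete trivial equation m =?= m.
Decompose branch/3: 1 =?= 1,  branch(q(m), 1, 1) =?= P,  0 =?= 0.
Delete trivial equation 1 =?= 1.
Bind P := branch(q(m), 1, 1); substituting into the one remaining equation that mentions P gives: branch(A, m, T) =?= branch(branch(q(m), 1, 1), m, tup(branch(q(m), 1, 1), A, branch(1, m, 1))). Substituting into the earlier binding gives X := tup(node(T, k), q(branch(q(m), 1, 1)), node(m, 0)).
Delete trivial equation 0 =?= 0.
Decompose branch/3: A =?= branch(q(m), 1, 1),  m =?= m,  T =?= tup(branch(q(m), 1, 1), A, branch(1, m, 1)).
Bind A := branch(q(m), 1, 1); substituting into the one remaining equation that mentions A gives: T =?= tup(branch(q(m), 1, 1), branch(q(m), 1, 1), branch(1, m, 1)).
Delete trivial equation m =?= m.
Bind T := tup(branch(q(m), 1, 1), branch(q(m), 1, 1), branch(1, m, 1)). Substituting into the earlier binding gives X := tup(node(tup(branch(q(m), 1, 1), branch(q(m), 1, 1), branch(1, m, 1)), k), q(branch(q(m), 1, 1)), node(m, 0)).
MGU = { X := tup(node(tup(branch(q(m), 1, 1), branch(q(m), 1, 1), branch(1, m, 1)), k), q(branch(q(m), 1, 1)), node(m, 0)), P := branch(q(m), 1, 1), A := branch(q(m), 1, 1), T := tup(branch(q(m), 1, 1), branch(q(m), 1, 1), branch(1, m, 1)) }, so T := tup(branch(q(m), 1, 1), branch(q(m), 1, 1), branch(1, m, 1)).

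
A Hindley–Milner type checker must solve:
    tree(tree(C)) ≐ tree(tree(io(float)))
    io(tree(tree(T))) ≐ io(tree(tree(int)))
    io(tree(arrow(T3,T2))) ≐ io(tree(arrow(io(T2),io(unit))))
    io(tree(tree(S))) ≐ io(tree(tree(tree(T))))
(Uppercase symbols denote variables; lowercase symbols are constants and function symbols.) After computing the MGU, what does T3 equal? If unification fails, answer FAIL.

Decompose tree/1: tree(C) ≐ tree(io(float)).
Decompose tree/1: C ≐ io(float).
Bind C := io(float); no other remaining equation mentions C.
Decompose io/1: tree(tree(T)) ≐ tree(tree(int)).
Decompose tree/1: tree(T) ≐ tree(int).
Decompose tree/1: T ≐ int.
Bind T := int; substituting into the one remaining equation that mentions T gives: io(tree(tree(S))) ≐ io(tree(tree(tree(int)))).
Decompose io/1: tree(arrow(T3,T2)) ≐ tree(arrow(io(T2),io(unit))).
Decompose tree/1: arrow(T3,T2) ≐ arrow(io(T2),io(unit)).
Decompose arrow/2: T3 ≐ io(T2),  T2 ≐ io(unit).
Bind T3 := io(T2); no other remaining equation mentions T3.
Bind T2 := io(unit); no other remaining equation mentions T2. Substituting into the earlier binding gives T3 := io(io(unit)).
Decompose io/1: tree(tree(S)) ≐ tree(tree(tree(int))).
Decompose tree/1: tree(S) ≐ tree(tree(int)).
Decompose tree/1: S ≐ tree(int).
Bind S := tree(int).
MGU = { C ↦ io(float), T ↦ int, T3 ↦ io(io(unit)), T2 ↦ io(unit), S ↦ tree(int) }, so T3 ↦ io(io(unit)).

io(io(unit))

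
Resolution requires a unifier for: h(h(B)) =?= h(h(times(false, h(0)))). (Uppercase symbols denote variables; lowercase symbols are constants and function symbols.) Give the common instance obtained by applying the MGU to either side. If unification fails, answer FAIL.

h(h(times(false, h(0))))

Decompose h/1: h(B) =?= h(times(false, h(0))).
Decompose h/1: B =?= times(false, h(0)).
Bind B := times(false, h(0)).
Applying the MGU to either side gives h(h(times(false, h(0)))).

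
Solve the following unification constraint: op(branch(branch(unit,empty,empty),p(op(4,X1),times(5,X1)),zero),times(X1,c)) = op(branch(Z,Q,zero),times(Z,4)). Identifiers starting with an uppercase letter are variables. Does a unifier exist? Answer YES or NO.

NO

Decompose op/2: branch(branch(unit,empty,empty),p(op(4,X1),times(5,X1)),zero) = branch(Z,Q,zero),  times(X1,c) = times(Z,4).
Decompose branch/3: branch(unit,empty,empty) = Z,  p(op(4,X1),times(5,X1)) = Q,  zero = zero.
Bind Z := branch(unit,empty,empty); substituting into the one remaining equation that mentions Z gives: times(X1,c) = times(branch(unit,empty,empty),4).
Bind Q := p(op(4,X1),times(5,X1)); no other remaining equation mentions Q.
Delete trivial equation zero = zero.
Decompose times/2: X1 = branch(unit,empty,empty),  c = 4.
Bind X1 := branch(unit,empty,empty); no other remaining equation mentions X1. Substituting into the earlier binding gives Q := p(op(4,branch(unit,empty,empty)),times(5,branch(unit,empty,empty))).
Clash: constants c and 4 differ; no unifier exists.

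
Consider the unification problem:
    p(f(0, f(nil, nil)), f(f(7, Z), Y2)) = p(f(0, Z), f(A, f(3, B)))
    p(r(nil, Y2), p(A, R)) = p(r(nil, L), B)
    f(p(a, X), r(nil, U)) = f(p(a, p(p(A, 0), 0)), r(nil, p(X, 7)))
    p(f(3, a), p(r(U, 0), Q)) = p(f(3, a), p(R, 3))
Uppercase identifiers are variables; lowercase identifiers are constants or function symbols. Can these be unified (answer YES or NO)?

Decompose p/2: f(0, f(nil, nil)) = f(0, Z),  f(f(7, Z), Y2) = f(A, f(3, B)).
Decompose f/2: 0 = 0,  f(nil, nil) = Z.
Delete trivial equation 0 = 0.
Bind Z := f(nil, nil); substituting into the one remaining equation that mentions Z gives: f(f(7, f(nil, nil)), Y2) = f(A, f(3, B)).
Decompose f/2: f(7, f(nil, nil)) = A,  Y2 = f(3, B).
Bind A := f(7, f(nil, nil)); substituting into the 2 remaining equations that mention A gives: p(r(nil, Y2), p(f(7, f(nil, nil)), R)) = p(r(nil, L), B),  f(p(a, X), r(nil, U)) = f(p(a, p(p(f(7, f(nil, nil)), 0), 0)), r(nil, p(X, 7))).
Bind Y2 := f(3, B); substituting into the one remaining equation that mentions Y2 gives: p(r(nil, f(3, B)), p(f(7, f(nil, nil)), R)) = p(r(nil, L), B).
Decompose p/2: r(nil, f(3, B)) = r(nil, L),  p(f(7, f(nil, nil)), R) = B.
Decompose r/2: nil = nil,  f(3, B) = L.
Delete trivial equation nil = nil.
Bind L := f(3, B); no other remaining equation mentions L.
Bind B := p(f(7, f(nil, nil)), R); no other remaining equation mentions B. Substituting into the earlier bindings gives Y2 := f(3, p(f(7, f(nil, nil)), R)), L := f(3, p(f(7, f(nil, nil)), R)).
Decompose f/2: p(a, X) = p(a, p(p(f(7, f(nil, nil)), 0), 0)),  r(nil, U) = r(nil, p(X, 7)).
Decompose p/2: a = a,  X = p(p(f(7, f(nil, nil)), 0), 0).
Delete trivial equation a = a.
Bind X := p(p(f(7, f(nil, nil)), 0), 0); substituting into the one remaining equation that mentions X gives: r(nil, U) = r(nil, p(p(p(f(7, f(nil, nil)), 0), 0), 7)).
Decompose r/2: nil = nil,  U = p(p(p(f(7, f(nil, nil)), 0), 0), 7).
Delete trivial equation nil = nil.
Bind U := p(p(p(f(7, f(nil, nil)), 0), 0), 7); substituting into the remaining equation gives: p(f(3, a), p(r(p(p(p(f(7, f(nil, nil)), 0), 0), 7), 0), Q)) = p(f(3, a), p(R, 3)).
Decompose p/2: f(3, a) = f(3, a),  p(r(p(p(p(f(7, f(nil, nil)), 0), 0), 7), 0), Q) = p(R, 3).
Delete trivial equation f(3, a) = f(3, a).
Decompose p/2: r(p(p(p(f(7, f(nil, nil)), 0), 0), 7), 0) = R,  Q = 3.
Bind R := r(p(p(p(f(7, f(nil, nil)), 0), 0), 7), 0); no other remaining equation mentions R. Substituting into the earlier bindings gives Y2 := f(3, p(f(7, f(nil, nil)), r(p(p(p(f(7, f(nil, nil)), 0), 0), 7), 0))), L := f(3, p(f(7, f(nil, nil)), r(p(p(p(f(7, f(nil, nil)), 0), 0), 7), 0))), B := p(f(7, f(nil, nil)), r(p(p(p(f(7, f(nil, nil)), 0), 0), 7), 0)).
Bind Q := 3.
No equations remain and no clash or occurs-check failure arose, so a unifier exists.

YES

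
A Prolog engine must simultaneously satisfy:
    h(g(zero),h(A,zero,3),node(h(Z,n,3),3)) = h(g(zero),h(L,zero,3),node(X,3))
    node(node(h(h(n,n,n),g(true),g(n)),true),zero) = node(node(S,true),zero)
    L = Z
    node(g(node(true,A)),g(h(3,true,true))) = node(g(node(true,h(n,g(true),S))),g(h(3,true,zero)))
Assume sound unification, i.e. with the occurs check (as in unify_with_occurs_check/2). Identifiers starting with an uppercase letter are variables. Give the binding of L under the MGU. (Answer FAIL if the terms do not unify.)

Decompose h/3: g(zero) = g(zero),  h(A,zero,3) = h(L,zero,3),  node(h(Z,n,3),3) = node(X,3).
Delete trivial equation g(zero) = g(zero).
Decompose h/3: A = L,  zero = zero,  3 = 3.
Bind A := L; substituting into the one remaining equation that mentions A gives: node(g(node(true,L)),g(h(3,true,true))) = node(g(node(true,h(n,g(true),S))),g(h(3,true,zero))).
Delete trivial equation zero = zero.
Delete trivial equation 3 = 3.
Decompose node/2: h(Z,n,3) = X,  3 = 3.
Bind X := h(Z,n,3); no other remaining equation mentions X.
Delete trivial equation 3 = 3.
Decompose node/2: node(h(h(n,n,n),g(true),g(n)),true) = node(S,true),  zero = zero.
Decompose node/2: h(h(n,n,n),g(true),g(n)) = S,  true = true.
Bind S := h(h(n,n,n),g(true),g(n)); substituting into the one remaining equation that mentions S gives: node(g(node(true,L)),g(h(3,true,true))) = node(g(node(true,h(n,g(true),h(h(n,n,n),g(true),g(n))))),g(h(3,true,zero))).
Delete trivial equation true = true.
Delete trivial equation zero = zero.
Bind L := Z; substituting into the remaining equation gives: node(g(node(true,Z)),g(h(3,true,true))) = node(g(node(true,h(n,g(true),h(h(n,n,n),g(true),g(n))))),g(h(3,true,zero))). Substituting into the earlier binding gives A := Z.
Decompose node/2: g(node(true,Z)) = g(node(true,h(n,g(true),h(h(n,n,n),g(true),g(n))))),  g(h(3,true,true)) = g(h(3,true,zero)).
Decompose g/1: node(true,Z) = node(true,h(n,g(true),h(h(n,n,n),g(true),g(n)))).
Decompose node/2: true = true,  Z = h(n,g(true),h(h(n,n,n),g(true),g(n))).
Delete trivial equation true = true.
Bind Z := h(n,g(true),h(h(n,n,n),g(true),g(n))); no other remaining equation mentions Z. Substituting into the earlier bindings gives A := h(n,g(true),h(h(n,n,n),g(true),g(n))), X := h(h(n,g(true),h(h(n,n,n),g(true),g(n))),n,3), L := h(n,g(true),h(h(n,n,n),g(true),g(n))).
Decompose g/1: h(3,true,true) = h(3,true,zero).
Decompose h/3: 3 = 3,  true = true,  true = zero.
Delete trivial equation 3 = 3.
Delete trivial equation true = true.
Clash: constants true and zero differ; no unifier exists.

FAIL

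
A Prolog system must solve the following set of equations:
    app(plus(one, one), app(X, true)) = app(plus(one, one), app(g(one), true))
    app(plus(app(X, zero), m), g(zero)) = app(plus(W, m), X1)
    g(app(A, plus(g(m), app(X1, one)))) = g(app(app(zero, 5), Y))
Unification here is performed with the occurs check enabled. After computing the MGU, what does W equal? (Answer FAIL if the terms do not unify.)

app(g(one), zero)

Decompose app/2: plus(one, one) = plus(one, one),  app(X, true) = app(g(one), true).
Delete trivial equation plus(one, one) = plus(one, one).
Decompose app/2: X = g(one),  true = true.
Bind X := g(one); substituting into the one remaining equation that mentions X gives: app(plus(app(g(one), zero), m), g(zero)) = app(plus(W, m), X1).
Delete trivial equation true = true.
Decompose app/2: plus(app(g(one), zero), m) = plus(W, m),  g(zero) = X1.
Decompose plus/2: app(g(one), zero) = W,  m = m.
Bind W := app(g(one), zero); no other remaining equation mentions W.
Delete trivial equation m = m.
Bind X1 := g(zero); substituting into the remaining equation gives: g(app(A, plus(g(m), app(g(zero), one)))) = g(app(app(zero, 5), Y)).
Decompose g/1: app(A, plus(g(m), app(g(zero), one))) = app(app(zero, 5), Y).
Decompose app/2: A = app(zero, 5),  plus(g(m), app(g(zero), one)) = Y.
Bind A := app(zero, 5); no other remaining equation mentions A.
Bind Y := plus(g(m), app(g(zero), one)).
MGU = { X ↦ g(one), W ↦ app(g(one), zero), X1 ↦ g(zero), A ↦ app(zero, 5), Y ↦ plus(g(m), app(g(zero), one)) }, so W ↦ app(g(one), zero).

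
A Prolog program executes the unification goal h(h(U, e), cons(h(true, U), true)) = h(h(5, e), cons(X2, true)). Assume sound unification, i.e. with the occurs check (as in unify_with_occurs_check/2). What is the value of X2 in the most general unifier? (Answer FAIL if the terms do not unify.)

Decompose h/2: h(U, e) = h(5, e),  cons(h(true, U), true) = cons(X2, true).
Decompose h/2: U = 5,  e = e.
Bind U := 5; substituting into the one remaining equation that mentions U gives: cons(h(true, 5), true) = cons(X2, true).
Delete trivial equation e = e.
Decompose cons/2: h(true, 5) = X2,  true = true.
Bind X2 := h(true, 5); no other remaining equation mentions X2.
Delete trivial equation true = true.
MGU = { U -> 5, X2 -> h(true, 5) }, so X2 -> h(true, 5).

h(true, 5)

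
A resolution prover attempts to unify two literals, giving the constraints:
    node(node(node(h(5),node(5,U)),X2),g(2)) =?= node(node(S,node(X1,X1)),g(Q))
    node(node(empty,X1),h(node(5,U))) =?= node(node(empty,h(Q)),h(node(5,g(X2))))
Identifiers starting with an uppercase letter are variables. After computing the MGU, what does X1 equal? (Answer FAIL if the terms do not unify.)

Decompose node/2: node(node(h(5),node(5,U)),X2) =?= node(S,node(X1,X1)),  g(2) =?= g(Q).
Decompose node/2: node(h(5),node(5,U)) =?= S,  X2 =?= node(X1,X1).
Bind S := node(h(5),node(5,U)); no other remaining equation mentions S.
Bind X2 := node(X1,X1); substituting into the one remaining equation that mentions X2 gives: node(node(empty,X1),h(node(5,U))) =?= node(node(empty,h(Q)),h(node(5,g(node(X1,X1))))).
Decompose g/1: 2 =?= Q.
Bind Q := 2; substituting into the remaining equation gives: node(node(empty,X1),h(node(5,U))) =?= node(node(empty,h(2)),h(node(5,g(node(X1,X1))))).
Decompose node/2: node(empty,X1) =?= node(empty,h(2)),  h(node(5,U)) =?= h(node(5,g(node(X1,X1)))).
Decompose node/2: empty =?= empty,  X1 =?= h(2).
Delete trivial equation empty =?= empty.
Bind X1 := h(2); substituting into the remaining equation gives: h(node(5,U)) =?= h(node(5,g(node(h(2),h(2))))). Substituting into the earlier binding gives X2 := node(h(2),h(2)).
Decompose h/1: node(5,U) =?= node(5,g(node(h(2),h(2)))).
Decompose node/2: 5 =?= 5,  U =?= g(node(h(2),h(2))).
Delete trivial equation 5 =?= 5.
Bind U := g(node(h(2),h(2))). Substituting into the earlier binding gives S := node(h(5),node(5,g(node(h(2),h(2))))).
MGU = { S ↦ node(h(5),node(5,g(node(h(2),h(2))))), X2 ↦ node(h(2),h(2)), Q ↦ 2, X1 ↦ h(2), U ↦ g(node(h(2),h(2))) }, so X1 ↦ h(2).

h(2)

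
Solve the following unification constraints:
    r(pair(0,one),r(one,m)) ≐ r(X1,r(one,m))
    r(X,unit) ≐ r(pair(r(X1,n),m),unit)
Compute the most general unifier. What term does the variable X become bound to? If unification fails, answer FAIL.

pair(r(pair(0,one),n),m)

Decompose r/2: pair(0,one) ≐ X1,  r(one,m) ≐ r(one,m).
Bind X1 := pair(0,one); substituting into the one remaining equation that mentions X1 gives: r(X,unit) ≐ r(pair(r(pair(0,one),n),m),unit).
Delete trivial equation r(one,m) ≐ r(one,m).
Decompose r/2: X ≐ pair(r(pair(0,one),n),m),  unit ≐ unit.
Bind X := pair(r(pair(0,one),n),m); no other remaining equation mentions X.
Delete trivial equation unit ≐ unit.
MGU = { X1 := pair(0,one), X := pair(r(pair(0,one),n),m) }, so X := pair(r(pair(0,one),n),m).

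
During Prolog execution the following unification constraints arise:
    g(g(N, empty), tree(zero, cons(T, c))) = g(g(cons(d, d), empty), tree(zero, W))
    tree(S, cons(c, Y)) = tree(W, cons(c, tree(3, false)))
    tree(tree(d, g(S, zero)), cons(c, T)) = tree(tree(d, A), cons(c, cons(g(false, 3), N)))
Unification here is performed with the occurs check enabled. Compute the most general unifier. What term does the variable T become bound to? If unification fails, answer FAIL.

cons(g(false, 3), cons(d, d))

Decompose g/2: g(N, empty) = g(cons(d, d), empty),  tree(zero, cons(T, c)) = tree(zero, W).
Decompose g/2: N = cons(d, d),  empty = empty.
Bind N := cons(d, d); substituting into the one remaining equation that mentions N gives: tree(tree(d, g(S, zero)), cons(c, T)) = tree(tree(d, A), cons(c, cons(g(false, 3), cons(d, d)))).
Delete trivial equation empty = empty.
Decompose tree/2: zero = zero,  cons(T, c) = W.
Delete trivial equation zero = zero.
Bind W := cons(T, c); substituting into the one remaining equation that mentions W gives: tree(S, cons(c, Y)) = tree(cons(T, c), cons(c, tree(3, false))).
Decompose tree/2: S = cons(T, c),  cons(c, Y) = cons(c, tree(3, false)).
Bind S := cons(T, c); substituting into the one remaining equation that mentions S gives: tree(tree(d, g(cons(T, c), zero)), cons(c, T)) = tree(tree(d, A), cons(c, cons(g(false, 3), cons(d, d)))).
Decompose cons/2: c = c,  Y = tree(3, false).
Delete trivial equation c = c.
Bind Y := tree(3, false); no other remaining equation mentions Y.
Decompose tree/2: tree(d, g(cons(T, c), zero)) = tree(d, A),  cons(c, T) = cons(c, cons(g(false, 3), cons(d, d))).
Decompose tree/2: d = d,  g(cons(T, c), zero) = A.
Delete trivial equation d = d.
Bind A := g(cons(T, c), zero); no other remaining equation mentions A.
Decompose cons/2: c = c,  T = cons(g(false, 3), cons(d, d)).
Delete trivial equation c = c.
Bind T := cons(g(false, 3), cons(d, d)). Substituting into the earlier bindings gives W := cons(cons(g(false, 3), cons(d, d)), c), S := cons(cons(g(false, 3), cons(d, d)), c), A := g(cons(cons(g(false, 3), cons(d, d)), c), zero).
MGU = { N = cons(d, d), W = cons(cons(g(false, 3), cons(d, d)), c), S = cons(cons(g(false, 3), cons(d, d)), c), Y = tree(3, false), A = g(cons(cons(g(false, 3), cons(d, d)), c), zero), T = cons(g(false, 3), cons(d, d)) }, so T = cons(g(false, 3), cons(d, d)).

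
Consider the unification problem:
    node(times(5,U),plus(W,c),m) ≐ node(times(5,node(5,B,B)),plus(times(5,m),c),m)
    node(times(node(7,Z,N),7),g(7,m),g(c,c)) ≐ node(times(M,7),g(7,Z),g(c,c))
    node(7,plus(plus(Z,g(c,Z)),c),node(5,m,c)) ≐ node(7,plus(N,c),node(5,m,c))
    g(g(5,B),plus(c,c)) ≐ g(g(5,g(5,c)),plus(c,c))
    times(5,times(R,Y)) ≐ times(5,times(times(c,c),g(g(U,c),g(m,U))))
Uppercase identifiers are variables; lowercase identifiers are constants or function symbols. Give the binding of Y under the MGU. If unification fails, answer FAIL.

Decompose node/3: times(5,U) ≐ times(5,node(5,B,B)),  plus(W,c) ≐ plus(times(5,m),c),  m ≐ m.
Decompose times/2: 5 ≐ 5,  U ≐ node(5,B,B).
Delete trivial equation 5 ≐ 5.
Bind U := node(5,B,B); substituting into the one remaining equation that mentions U gives: times(5,times(R,Y)) ≐ times(5,times(times(c,c),g(g(node(5,B,B),c),g(m,node(5,B,B))))).
Decompose plus/2: W ≐ times(5,m),  c ≐ c.
Bind W := times(5,m); no other remaining equation mentions W.
Delete trivial equation c ≐ c.
Delete trivial equation m ≐ m.
Decompose node/3: times(node(7,Z,N),7) ≐ times(M,7),  g(7,m) ≐ g(7,Z),  g(c,c) ≐ g(c,c).
Decompose times/2: node(7,Z,N) ≐ M,  7 ≐ 7.
Bind M := node(7,Z,N); no other remaining equation mentions M.
Delete trivial equation 7 ≐ 7.
Decompose g/2: 7 ≐ 7,  m ≐ Z.
Delete trivial equation 7 ≐ 7.
Bind Z := m; substituting into the one remaining equation that mentions Z gives: node(7,plus(plus(m,g(c,m)),c),node(5,m,c)) ≐ node(7,plus(N,c),node(5,m,c)). Substituting into the earlier binding gives M := node(7,m,N).
Delete trivial equation g(c,c) ≐ g(c,c).
Decompose node/3: 7 ≐ 7,  plus(plus(m,g(c,m)),c) ≐ plus(N,c),  node(5,m,c) ≐ node(5,m,c).
Delete trivial equation 7 ≐ 7.
Decompose plus/2: plus(m,g(c,m)) ≐ N,  c ≐ c.
Bind N := plus(m,g(c,m)); no other remaining equation mentions N. Substituting into the earlier binding gives M := node(7,m,plus(m,g(c,m))).
Delete trivial equation c ≐ c.
Delete trivial equation node(5,m,c) ≐ node(5,m,c).
Decompose g/2: g(5,B) ≐ g(5,g(5,c)),  plus(c,c) ≐ plus(c,c).
Decompose g/2: 5 ≐ 5,  B ≐ g(5,c).
Delete trivial equation 5 ≐ 5.
Bind B := g(5,c); substituting into the one remaining equation that mentions B gives: times(5,times(R,Y)) ≐ times(5,times(times(c,c),g(g(node(5,g(5,c),g(5,c)),c),g(m,node(5,g(5,c),g(5,c)))))). Substituting into the earlier binding gives U := node(5,g(5,c),g(5,c)).
Delete trivial equation plus(c,c) ≐ plus(c,c).
Decompose times/2: 5 ≐ 5,  times(R,Y) ≐ times(times(c,c),g(g(node(5,g(5,c),g(5,c)),c),g(m,node(5,g(5,c),g(5,c))))).
Delete trivial equation 5 ≐ 5.
Decompose times/2: R ≐ times(c,c),  Y ≐ g(g(node(5,g(5,c),g(5,c)),c),g(m,node(5,g(5,c),g(5,c)))).
Bind R := times(c,c); no other remaining equation mentions R.
Bind Y := g(g(node(5,g(5,c),g(5,c)),c),g(m,node(5,g(5,c),g(5,c)))).
MGU = { U ↦ node(5,g(5,c),g(5,c)), W ↦ times(5,m), M ↦ node(7,m,plus(m,g(c,m))), Z ↦ m, N ↦ plus(m,g(c,m)), B ↦ g(5,c), R ↦ times(c,c), Y ↦ g(g(node(5,g(5,c),g(5,c)),c),g(m,node(5,g(5,c),g(5,c)))) }, so Y ↦ g(g(node(5,g(5,c),g(5,c)),c),g(m,node(5,g(5,c),g(5,c)))).

g(g(node(5,g(5,c),g(5,c)),c),g(m,node(5,g(5,c),g(5,c))))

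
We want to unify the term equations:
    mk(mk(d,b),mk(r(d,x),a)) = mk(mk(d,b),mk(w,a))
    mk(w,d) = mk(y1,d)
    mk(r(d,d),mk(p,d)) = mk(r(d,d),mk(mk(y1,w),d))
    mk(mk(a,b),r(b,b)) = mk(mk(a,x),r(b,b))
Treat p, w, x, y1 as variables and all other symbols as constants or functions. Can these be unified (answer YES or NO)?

YES

Decompose mk/2: mk(d,b) = mk(d,b),  mk(r(d,x),a) = mk(w,a).
Delete trivial equation mk(d,b) = mk(d,b).
Decompose mk/2: r(d,x) = w,  a = a.
Bind w := r(d,x); substituting into the 2 remaining equations that mention w gives: mk(r(d,x),d) = mk(y1,d),  mk(r(d,d),mk(p,d)) = mk(r(d,d),mk(mk(y1,r(d,x)),d)).
Delete trivial equation a = a.
Decompose mk/2: r(d,x) = y1,  d = d.
Bind y1 := r(d,x); substituting into the one remaining equation that mentions y1 gives: mk(r(d,d),mk(p,d)) = mk(r(d,d),mk(mk(r(d,x),r(d,x)),d)).
Delete trivial equation d = d.
Decompose mk/2: r(d,d) = r(d,d),  mk(p,d) = mk(mk(r(d,x),r(d,x)),d).
Delete trivial equation r(d,d) = r(d,d).
Decompose mk/2: p = mk(r(d,x),r(d,x)),  d = d.
Bind p := mk(r(d,x),r(d,x)); no other remaining equation mentions p.
Delete trivial equation d = d.
Decompose mk/2: mk(a,b) = mk(a,x),  r(b,b) = r(b,b).
Decompose mk/2: a = a,  b = x.
Delete trivial equation a = a.
Bind x := b; no other remaining equation mentions x. Substituting into the earlier bindings gives w := r(d,b), y1 := r(d,b), p := mk(r(d,b),r(d,b)).
Delete trivial equation r(b,b) = r(b,b).
No equations remain and no clash or occurs-check failure arose, so a unifier exists.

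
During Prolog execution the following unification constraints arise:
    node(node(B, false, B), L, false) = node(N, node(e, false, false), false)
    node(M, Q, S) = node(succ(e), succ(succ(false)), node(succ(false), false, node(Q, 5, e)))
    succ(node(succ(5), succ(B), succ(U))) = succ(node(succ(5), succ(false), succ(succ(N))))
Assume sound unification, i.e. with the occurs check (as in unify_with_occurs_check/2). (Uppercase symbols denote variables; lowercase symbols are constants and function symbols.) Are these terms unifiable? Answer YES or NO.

YES

Decompose node/3: node(B, false, B) = N,  L = node(e, false, false),  false = false.
Bind N := node(B, false, B); substituting into the one remaining equation that mentions N gives: succ(node(succ(5), succ(B), succ(U))) = succ(node(succ(5), succ(false), succ(succ(node(B, false, B))))).
Bind L := node(e, false, false); no other remaining equation mentions L.
Delete trivial equation false = false.
Decompose node/3: M = succ(e),  Q = succ(succ(false)),  S = node(succ(false), false, node(Q, 5, e)).
Bind M := succ(e); no other remaining equation mentions M.
Bind Q := succ(succ(false)); substituting into the one remaining equation that mentions Q gives: S = node(succ(false), false, node(succ(succ(false)), 5, e)).
Bind S := node(succ(false), false, node(succ(succ(false)), 5, e)); no other remaining equation mentions S.
Decompose succ/1: node(succ(5), succ(B), succ(U)) = node(succ(5), succ(false), succ(succ(node(B, false, B)))).
Decompose node/3: succ(5) = succ(5),  succ(B) = succ(false),  succ(U) = succ(succ(node(B, false, B))).
Delete trivial equation succ(5) = succ(5).
Decompose succ/1: B = false.
Bind B := false; substituting into the remaining equation gives: succ(U) = succ(succ(node(false, false, false))). Substituting into the earlier binding gives N := node(false, false, false).
Decompose succ/1: U = succ(node(false, false, false)).
Bind U := succ(node(false, false, false)).
No equations remain and no clash or occurs-check failure arose, so a unifier exists.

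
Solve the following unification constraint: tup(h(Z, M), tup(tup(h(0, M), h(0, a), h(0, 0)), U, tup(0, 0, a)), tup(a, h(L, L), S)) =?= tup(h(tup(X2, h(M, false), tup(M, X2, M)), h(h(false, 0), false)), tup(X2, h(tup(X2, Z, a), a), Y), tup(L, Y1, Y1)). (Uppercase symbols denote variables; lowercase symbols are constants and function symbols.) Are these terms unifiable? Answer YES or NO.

Decompose tup/3: h(Z, M) =?= h(tup(X2, h(M, false), tup(M, X2, M)), h(h(false, 0), false)),  tup(tup(h(0, M), h(0, a), h(0, 0)), U, tup(0, 0, a)) =?= tup(X2, h(tup(X2, Z, a), a), Y),  tup(a, h(L, L), S) =?= tup(L, Y1, Y1).
Decompose h/2: Z =?= tup(X2, h(M, false), tup(M, X2, M)),  M =?= h(h(false, 0), false).
Bind Z := tup(X2, h(M, false), tup(M, X2, M)); substituting into the one remaining equation that mentions Z gives: tup(tup(h(0, M), h(0, a), h(0, 0)), U, tup(0, 0, a)) =?= tup(X2, h(tup(X2, tup(X2, h(M, false), tup(M, X2, M)), a), a), Y).
Bind M := h(h(false, 0), false); substituting into the one remaining equation that mentions M gives: tup(tup(h(0, h(h(false, 0), false)), h(0, a), h(0, 0)), U, tup(0, 0, a)) =?= tup(X2, h(tup(X2, tup(X2, h(h(h(false, 0), false), false), tup(h(h(false, 0), false), X2, h(h(false, 0), false))), a), a), Y). Substituting into the earlier binding gives Z := tup(X2, h(h(h(false, 0), false), false), tup(h(h(false, 0), false), X2, h(h(false, 0), false))).
Decompose tup/3: tup(h(0, h(h(false, 0), false)), h(0, a), h(0, 0)) =?= X2,  U =?= h(tup(X2, tup(X2, h(h(h(false, 0), false), false), tup(h(h(false, 0), false), X2, h(h(false, 0), false))), a), a),  tup(0, 0, a) =?= Y.
Bind X2 := tup(h(0, h(h(false, 0), false)), h(0, a), h(0, 0)); substituting into the one remaining equation that mentions X2 gives: U =?= h(tup(tup(h(0, h(h(false, 0), false)), h(0, a), h(0, 0)), tup(tup(h(0, h(h(false, 0), false)), h(0, a), h(0, 0)), h(h(h(false, 0), false), false), tup(h(h(false, 0), false), tup(h(0, h(h(false, 0), false)), h(0, a), h(0, 0)), h(h(false, 0), false))), a), a). Substituting into the earlier binding gives Z := tup(tup(h(0, h(h(false, 0), false)), h(0, a), h(0, 0)), h(h(h(false, 0), false), false), tup(h(h(false, 0), false), tup(h(0, h(h(false, 0), false)), h(0, a), h(0, 0)), h(h(false, 0), false))).
Bind U := h(tup(tup(h(0, h(h(false, 0), false)), h(0, a), h(0, 0)), tup(tup(h(0, h(h(false, 0), false)), h(0, a), h(0, 0)), h(h(h(false, 0), false), false), tup(h(h(false, 0), false), tup(h(0, h(h(false, 0), false)), h(0, a), h(0, 0)), h(h(false, 0), false))), a), a); no other remaining equation mentions U.
Bind Y := tup(0, 0, a); no other remaining equation mentions Y.
Decompose tup/3: a =?= L,  h(L, L) =?= Y1,  S =?= Y1.
Bind L := a; substituting into the one remaining equation that mentions L gives: h(a, a) =?= Y1.
Bind Y1 := h(a, a); substituting into the remaining equation gives: S =?= h(a, a).
Bind S := h(a, a).
No equations remain and no clash or occurs-check failure arose, so a unifier exists.

YES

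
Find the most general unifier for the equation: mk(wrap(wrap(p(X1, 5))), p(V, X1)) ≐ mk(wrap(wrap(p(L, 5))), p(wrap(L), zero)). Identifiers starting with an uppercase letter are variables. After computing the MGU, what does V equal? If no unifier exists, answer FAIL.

Decompose mk/2: wrap(wrap(p(X1, 5))) ≐ wrap(wrap(p(L, 5))),  p(V, X1) ≐ p(wrap(L), zero).
Decompose wrap/1: wrap(p(X1, 5)) ≐ wrap(p(L, 5)).
Decompose wrap/1: p(X1, 5) ≐ p(L, 5).
Decompose p/2: X1 ≐ L,  5 ≐ 5.
Bind X1 := L; substituting into the one remaining equation that mentions X1 gives: p(V, L) ≐ p(wrap(L), zero).
Delete trivial equation 5 ≐ 5.
Decompose p/2: V ≐ wrap(L),  L ≐ zero.
Bind V := wrap(L); no other remaining equation mentions V.
Bind L := zero. Substituting into the earlier bindings gives X1 := zero, V := wrap(zero).
MGU = { X1 := zero, V := wrap(zero), L := zero }, so V := wrap(zero).

wrap(zero)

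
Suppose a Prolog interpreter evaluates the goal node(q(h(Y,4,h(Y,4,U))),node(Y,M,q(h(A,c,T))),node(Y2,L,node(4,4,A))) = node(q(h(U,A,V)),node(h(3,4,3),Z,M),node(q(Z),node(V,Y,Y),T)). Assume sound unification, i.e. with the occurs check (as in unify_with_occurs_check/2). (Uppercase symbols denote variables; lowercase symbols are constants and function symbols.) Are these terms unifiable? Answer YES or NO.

Decompose node/3: q(h(Y,4,h(Y,4,U))) = q(h(U,A,V)),  node(Y,M,q(h(A,c,T))) = node(h(3,4,3),Z,M),  node(Y2,L,node(4,4,A)) = node(q(Z),node(V,Y,Y),T).
Decompose q/1: h(Y,4,h(Y,4,U)) = h(U,A,V).
Decompose h/3: Y = U,  4 = A,  h(Y,4,U) = V.
Bind Y := U; substituting into the 3 remaining equations that mention Y gives: h(U,4,U) = V,  node(U,M,q(h(A,c,T))) = node(h(3,4,3),Z,M),  node(Y2,L,node(4,4,A)) = node(q(Z),node(V,U,U),T).
Bind A := 4; substituting into the 2 remaining equations that mention A gives: node(U,M,q(h(4,c,T))) = node(h(3,4,3),Z,M),  node(Y2,L,node(4,4,4)) = node(q(Z),node(V,U,U),T).
Bind V := h(U,4,U); substituting into the one remaining equation that mentions V gives: node(Y2,L,node(4,4,4)) = node(q(Z),node(h(U,4,U),U,U),T).
Decompose node/3: U = h(3,4,3),  M = Z,  q(h(4,c,T)) = M.
Bind U := h(3,4,3); substituting into the one remaining equation that mentions U gives: node(Y2,L,node(4,4,4)) = node(q(Z),node(h(h(3,4,3),4,h(3,4,3)),h(3,4,3),h(3,4,3)),T). Substituting into the earlier bindings gives Y := h(3,4,3), V := h(h(3,4,3),4,h(3,4,3)).
Bind M := Z; substituting into the one remaining equation that mentions M gives: q(h(4,c,T)) = Z.
Bind Z := q(h(4,c,T)); substituting into the remaining equation gives: node(Y2,L,node(4,4,4)) = node(q(q(h(4,c,T))),node(h(h(3,4,3),4,h(3,4,3)),h(3,4,3),h(3,4,3)),T). Substituting into the earlier binding gives M := q(h(4,c,T)).
Decompose node/3: Y2 = q(q(h(4,c,T))),  L = node(h(h(3,4,3),4,h(3,4,3)),h(3,4,3),h(3,4,3)),  node(4,4,4) = T.
Bind Y2 := q(q(h(4,c,T))); no other remaining equation mentions Y2.
Bind L := node(h(h(3,4,3),4,h(3,4,3)),h(3,4,3),h(3,4,3)); no other remaining equation mentions L.
Bind T := node(4,4,4). Substituting into the earlier bindings gives M := q(h(4,c,node(4,4,4))), Z := q(h(4,c,node(4,4,4))), Y2 := q(q(h(4,c,node(4,4,4)))).
No equations remain and no clash or occurs-check failure arose, so a unifier exists.

YES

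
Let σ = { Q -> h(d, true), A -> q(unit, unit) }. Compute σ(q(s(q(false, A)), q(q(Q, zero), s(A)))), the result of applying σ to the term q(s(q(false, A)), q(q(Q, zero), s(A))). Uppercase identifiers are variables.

q(s(q(false, q(unit, unit))), q(q(h(d, true), zero), s(q(unit, unit))))

Replace each occurrence of Q with h(d, true).
Replace each occurrence of A with q(unit, unit).
Result: q(s(q(false, q(unit, unit))), q(q(h(d, true), zero), s(q(unit, unit)))).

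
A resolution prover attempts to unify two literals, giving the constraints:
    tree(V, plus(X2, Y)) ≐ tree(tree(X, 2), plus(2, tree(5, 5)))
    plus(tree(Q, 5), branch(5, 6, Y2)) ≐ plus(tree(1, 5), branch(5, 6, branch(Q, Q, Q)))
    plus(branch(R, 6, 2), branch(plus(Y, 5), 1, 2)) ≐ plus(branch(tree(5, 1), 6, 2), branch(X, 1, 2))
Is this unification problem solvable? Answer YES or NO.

YES

Decompose tree/2: V ≐ tree(X, 2),  plus(X2, Y) ≐ plus(2, tree(5, 5)).
Bind V := tree(X, 2); no other remaining equation mentions V.
Decompose plus/2: X2 ≐ 2,  Y ≐ tree(5, 5).
Bind X2 := 2; no other remaining equation mentions X2.
Bind Y := tree(5, 5); substituting into the one remaining equation that mentions Y gives: plus(branch(R, 6, 2), branch(plus(tree(5, 5), 5), 1, 2)) ≐ plus(branch(tree(5, 1), 6, 2), branch(X, 1, 2)).
Decompose plus/2: tree(Q, 5) ≐ tree(1, 5),  branch(5, 6, Y2) ≐ branch(5, 6, branch(Q, Q, Q)).
Decompose tree/2: Q ≐ 1,  5 ≐ 5.
Bind Q := 1; substituting into the one remaining equation that mentions Q gives: branch(5, 6, Y2) ≐ branch(5, 6, branch(1, 1, 1)).
Delete trivial equation 5 ≐ 5.
Decompose branch/3: 5 ≐ 5,  6 ≐ 6,  Y2 ≐ branch(1, 1, 1).
Delete trivial equation 5 ≐ 5.
Delete trivial equation 6 ≐ 6.
Bind Y2 := branch(1, 1, 1); no other remaining equation mentions Y2.
Decompose plus/2: branch(R, 6, 2) ≐ branch(tree(5, 1), 6, 2),  branch(plus(tree(5, 5), 5), 1, 2) ≐ branch(X, 1, 2).
Decompose branch/3: R ≐ tree(5, 1),  6 ≐ 6,  2 ≐ 2.
Bind R := tree(5, 1); no other remaining equation mentions R.
Delete trivial equation 6 ≐ 6.
Delete trivial equation 2 ≐ 2.
Decompose branch/3: plus(tree(5, 5), 5) ≐ X,  1 ≐ 1,  2 ≐ 2.
Bind X := plus(tree(5, 5), 5); no other remaining equation mentions X. Substituting into the earlier binding gives V := tree(plus(tree(5, 5), 5), 2).
Delete trivial equation 1 ≐ 1.
Delete trivial equation 2 ≐ 2.
No equations remain and no clash or occurs-check failure arose, so a unifier exists.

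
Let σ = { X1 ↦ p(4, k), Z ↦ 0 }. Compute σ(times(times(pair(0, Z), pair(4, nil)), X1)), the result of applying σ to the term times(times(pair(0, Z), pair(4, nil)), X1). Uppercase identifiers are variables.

times(times(pair(0, 0), pair(4, nil)), p(4, k))

Replace each occurrence of X1 with p(4, k).
Replace each occurrence of Z with 0.
Result: times(times(pair(0, 0), pair(4, nil)), p(4, k)).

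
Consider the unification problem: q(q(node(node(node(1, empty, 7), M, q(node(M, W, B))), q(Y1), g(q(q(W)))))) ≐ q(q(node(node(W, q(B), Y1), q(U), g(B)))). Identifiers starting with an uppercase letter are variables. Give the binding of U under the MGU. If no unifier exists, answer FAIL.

Decompose q/1: q(node(node(node(1, empty, 7), M, q(node(M, W, B))), q(Y1), g(q(q(W))))) ≐ q(node(node(W, q(B), Y1), q(U), g(B))).
Decompose q/1: node(node(node(1, empty, 7), M, q(node(M, W, B))), q(Y1), g(q(q(W)))) ≐ node(node(W, q(B), Y1), q(U), g(B)).
Decompose node/3: node(node(1, empty, 7), M, q(node(M, W, B))) ≐ node(W, q(B), Y1),  q(Y1) ≐ q(U),  g(q(q(W))) ≐ g(B).
Decompose node/3: node(1, empty, 7) ≐ W,  M ≐ q(B),  q(node(M, W, B)) ≐ Y1.
Bind W := node(1, empty, 7); substituting into the 2 remaining equations that mention W gives: q(node(M, node(1, empty, 7), B)) ≐ Y1,  g(q(q(node(1, empty, 7)))) ≐ g(B).
Bind M := q(B); substituting into the one remaining equation that mentions M gives: q(node(q(B), node(1, empty, 7), B)) ≐ Y1.
Bind Y1 := q(node(q(B), node(1, empty, 7), B)); substituting into the one remaining equation that mentions Y1 gives: q(q(node(q(B), node(1, empty, 7), B))) ≐ q(U).
Decompose q/1: q(node(q(B), node(1, empty, 7), B)) ≐ U.
Bind U := q(node(q(B), node(1, empty, 7), B)); no other remaining equation mentions U.
Decompose g/1: q(q(node(1, empty, 7))) ≐ B.
Bind B := q(q(node(1, empty, 7))). Substituting into the earlier bindings gives M := q(q(q(node(1, empty, 7)))), Y1 := q(node(q(q(q(node(1, empty, 7)))), node(1, empty, 7), q(q(node(1, empty, 7))))), U := q(node(q(q(q(node(1, empty, 7)))), node(1, empty, 7), q(q(node(1, empty, 7))))).
MGU = { W -> node(1, empty, 7), M -> q(q(q(node(1, empty, 7)))), Y1 -> q(node(q(q(q(node(1, empty, 7)))), node(1, empty, 7), q(q(node(1, empty, 7))))), U -> q(node(q(q(q(node(1, empty, 7)))), node(1, empty, 7), q(q(node(1, empty, 7))))), B -> q(q(node(1, empty, 7))) }, so U -> q(node(q(q(q(node(1, empty, 7)))), node(1, empty, 7), q(q(node(1, empty, 7))))).

q(node(q(q(q(node(1, empty, 7)))), node(1, empty, 7), q(q(node(1, empty, 7)))))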